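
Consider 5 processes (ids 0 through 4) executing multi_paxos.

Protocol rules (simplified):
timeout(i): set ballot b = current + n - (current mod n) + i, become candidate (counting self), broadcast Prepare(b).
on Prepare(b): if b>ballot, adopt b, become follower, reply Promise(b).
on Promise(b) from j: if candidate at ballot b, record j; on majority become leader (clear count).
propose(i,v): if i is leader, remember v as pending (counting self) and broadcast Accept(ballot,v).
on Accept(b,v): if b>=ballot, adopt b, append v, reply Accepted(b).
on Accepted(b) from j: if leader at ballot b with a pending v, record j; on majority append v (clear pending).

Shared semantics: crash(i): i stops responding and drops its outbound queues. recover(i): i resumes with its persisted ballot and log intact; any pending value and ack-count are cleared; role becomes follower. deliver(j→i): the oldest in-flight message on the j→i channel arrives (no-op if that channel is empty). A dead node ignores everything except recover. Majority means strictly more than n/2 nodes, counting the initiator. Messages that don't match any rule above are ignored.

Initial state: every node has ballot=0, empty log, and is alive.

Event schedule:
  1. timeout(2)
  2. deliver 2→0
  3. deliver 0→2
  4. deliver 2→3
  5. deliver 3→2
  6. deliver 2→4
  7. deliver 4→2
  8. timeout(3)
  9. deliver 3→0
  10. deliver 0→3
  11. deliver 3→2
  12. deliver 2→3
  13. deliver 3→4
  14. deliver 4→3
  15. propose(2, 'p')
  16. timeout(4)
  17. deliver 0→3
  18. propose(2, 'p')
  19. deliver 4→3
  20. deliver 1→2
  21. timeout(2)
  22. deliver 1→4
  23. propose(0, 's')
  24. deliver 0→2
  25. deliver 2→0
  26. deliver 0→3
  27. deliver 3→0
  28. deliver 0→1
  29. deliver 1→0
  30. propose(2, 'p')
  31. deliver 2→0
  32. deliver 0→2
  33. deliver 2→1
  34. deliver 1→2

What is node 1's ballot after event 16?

0

1. timeout(2):  <2:cand b7 ->
2. deliver 2→0:  <0:foll b7 ->
3. deliver 0→2:  nop
4. deliver 2→3:  <3:foll b7 ->
5. deliver 3→2:  <2:lead b7 ->
6. deliver 2→4:  <4:foll b7 ->
7. deliver 4→2:  nop
8. timeout(3):  <3:cand b13 ->
9. deliver 3→0:  <0:foll b13 ->
10. deliver 0→3:  nop
11. deliver 3→2:  <2:foll b13 ->
12. deliver 2→3:  <3:lead b13 ->
13. deliver 3→4:  <4:foll b13 ->
14. deliver 4→3:  nop
15. propose(2,'p'):  nop
16. timeout(4):  <4:cand b19 ->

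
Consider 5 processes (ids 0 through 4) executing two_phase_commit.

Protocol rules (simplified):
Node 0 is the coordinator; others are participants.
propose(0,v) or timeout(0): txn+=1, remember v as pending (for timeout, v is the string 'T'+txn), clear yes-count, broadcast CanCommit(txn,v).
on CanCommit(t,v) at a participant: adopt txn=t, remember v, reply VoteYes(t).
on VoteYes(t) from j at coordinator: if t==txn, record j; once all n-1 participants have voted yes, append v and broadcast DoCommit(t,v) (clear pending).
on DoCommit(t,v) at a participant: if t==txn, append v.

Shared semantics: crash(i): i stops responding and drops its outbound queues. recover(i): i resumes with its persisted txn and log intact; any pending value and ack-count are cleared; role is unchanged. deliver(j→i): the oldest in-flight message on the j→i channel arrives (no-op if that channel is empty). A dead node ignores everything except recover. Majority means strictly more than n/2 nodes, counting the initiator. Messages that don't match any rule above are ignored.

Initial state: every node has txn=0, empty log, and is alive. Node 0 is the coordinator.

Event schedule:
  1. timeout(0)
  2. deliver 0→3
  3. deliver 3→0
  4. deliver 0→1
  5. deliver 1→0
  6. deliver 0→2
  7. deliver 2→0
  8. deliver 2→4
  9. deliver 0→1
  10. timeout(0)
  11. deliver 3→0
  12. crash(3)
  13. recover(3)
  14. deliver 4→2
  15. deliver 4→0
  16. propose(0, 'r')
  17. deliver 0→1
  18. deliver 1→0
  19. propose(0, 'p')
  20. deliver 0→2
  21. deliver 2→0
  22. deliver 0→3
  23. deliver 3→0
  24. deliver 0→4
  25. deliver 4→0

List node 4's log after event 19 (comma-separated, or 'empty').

[1] timeout(0) → N0(coor t1 [-])
[2] deliver 0→3 → N3(part t1 [-])
[3] deliver 3→0 → ∅
[4] deliver 0→1 → N1(part t1 [-])
[5] deliver 1→0 → ∅
[6] deliver 0→2 → N2(part t1 [-])
[7] deliver 2→0 → ∅
[8] deliver 2→4 → ∅
[9] deliver 0→1 → ∅
[10] timeout(0) → N0(coor t2 [-])
[11] deliver 3→0 → ∅
[12] crash(3) → N3(✗part t1 [-])
[13] recover(3) → N3(part t1 [-])
[14] deliver 4→2 → ∅
[15] deliver 4→0 → ∅
[16] propose(0,'r') → N0(coor t3 [-])
[17] deliver 0→1 → N1(part t2 [-])
[18] deliver 1→0 → ∅
[19] propose(0,'p') → N0(coor t4 [-])

empty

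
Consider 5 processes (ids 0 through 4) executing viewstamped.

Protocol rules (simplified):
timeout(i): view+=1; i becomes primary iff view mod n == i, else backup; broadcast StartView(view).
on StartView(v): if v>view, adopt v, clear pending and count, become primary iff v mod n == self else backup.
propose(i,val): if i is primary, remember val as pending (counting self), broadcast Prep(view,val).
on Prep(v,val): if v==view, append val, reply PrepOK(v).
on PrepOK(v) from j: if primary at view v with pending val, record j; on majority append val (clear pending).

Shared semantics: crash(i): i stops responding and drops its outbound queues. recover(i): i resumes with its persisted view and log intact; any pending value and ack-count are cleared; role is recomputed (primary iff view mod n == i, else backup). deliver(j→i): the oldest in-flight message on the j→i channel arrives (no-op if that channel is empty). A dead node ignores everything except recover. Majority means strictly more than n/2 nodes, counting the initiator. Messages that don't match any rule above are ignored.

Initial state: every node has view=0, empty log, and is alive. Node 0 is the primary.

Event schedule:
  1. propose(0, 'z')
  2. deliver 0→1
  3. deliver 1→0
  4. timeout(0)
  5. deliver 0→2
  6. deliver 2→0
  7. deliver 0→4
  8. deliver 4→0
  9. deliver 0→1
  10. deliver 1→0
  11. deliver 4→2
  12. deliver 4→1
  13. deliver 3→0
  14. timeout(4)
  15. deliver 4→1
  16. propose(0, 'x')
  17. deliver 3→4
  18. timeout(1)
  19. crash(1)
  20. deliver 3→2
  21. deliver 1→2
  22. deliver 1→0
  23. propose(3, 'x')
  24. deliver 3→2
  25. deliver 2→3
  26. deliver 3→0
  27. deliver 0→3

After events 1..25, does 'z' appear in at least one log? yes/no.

yes

[1] propose(0,'z') → ∅
[2] deliver 0→1 → N1(back v0 [z])
[3] deliver 1→0 → ∅
[4] timeout(0) → N0(back v1 [-])
[5] deliver 0→2 → N2(back v0 [z])
[6] deliver 2→0 → ∅
[7] deliver 0→4 → N4(back v0 [z])
[8] deliver 4→0 → ∅
[9] deliver 0→1 → N1(prim v1 [z])
[10] deliver 1→0 → ∅
[11] deliver 4→2 → ∅
[12] deliver 4→1 → ∅
[13] deliver 3→0 → ∅
[14] timeout(4) → N4(back v1 [z])
[15] deliver 4→1 → ∅
[16] propose(0,'x') → ∅
[17] deliver 3→4 → ∅
[18] timeout(1) → N1(back v2 [z])
[19] crash(1) → N1(✗back v2 [z])
[20] deliver 3→2 → ∅
[21] deliver 1→2 → ∅
[22] deliver 1→0 → ∅
[23] propose(3,'x') → ∅
[24] deliver 3→2 → ∅
[25] deliver 2→3 → ∅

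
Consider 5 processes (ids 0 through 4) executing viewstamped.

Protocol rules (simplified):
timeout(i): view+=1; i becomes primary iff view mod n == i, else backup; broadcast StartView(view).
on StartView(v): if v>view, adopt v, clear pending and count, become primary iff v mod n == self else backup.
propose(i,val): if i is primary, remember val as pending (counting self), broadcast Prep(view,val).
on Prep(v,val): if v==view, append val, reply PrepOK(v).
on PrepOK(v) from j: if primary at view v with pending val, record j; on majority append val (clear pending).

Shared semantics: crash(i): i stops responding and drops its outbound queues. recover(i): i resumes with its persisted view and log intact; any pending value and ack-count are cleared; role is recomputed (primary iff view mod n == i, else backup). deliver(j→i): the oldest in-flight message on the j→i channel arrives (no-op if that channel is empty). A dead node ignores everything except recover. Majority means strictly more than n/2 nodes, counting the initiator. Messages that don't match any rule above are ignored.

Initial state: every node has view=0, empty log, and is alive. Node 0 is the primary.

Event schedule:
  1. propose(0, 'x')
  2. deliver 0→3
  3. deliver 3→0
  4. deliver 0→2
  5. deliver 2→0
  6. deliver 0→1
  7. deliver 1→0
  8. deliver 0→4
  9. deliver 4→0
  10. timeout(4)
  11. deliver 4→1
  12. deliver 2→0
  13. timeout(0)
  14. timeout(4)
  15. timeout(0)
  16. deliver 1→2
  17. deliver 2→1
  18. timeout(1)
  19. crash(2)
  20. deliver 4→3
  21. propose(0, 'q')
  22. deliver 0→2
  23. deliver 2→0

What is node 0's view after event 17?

1. propose(0,'x'):  nop
2. deliver 0→3:  <3:back v0 x>
3. deliver 3→0:  nop
4. deliver 0→2:  <2:back v0 x>
5. deliver 2→0:  <0:prim v0 x>
6. deliver 0→1:  <1:back v0 x>
7. deliver 1→0:  nop
8. deliver 0→4:  <4:back v0 x>
9. deliver 4→0:  nop
10. timeout(4):  <4:back v1 x>
11. deliver 4→1:  <1:prim v1 x>
12. deliver 2→0:  nop
13. timeout(0):  <0:back v1 x>
14. timeout(4):  <4:back v2 x>
15. timeout(0):  <0:back v2 x>
16. deliver 1→2:  nop
17. deliver 2→1:  nop

2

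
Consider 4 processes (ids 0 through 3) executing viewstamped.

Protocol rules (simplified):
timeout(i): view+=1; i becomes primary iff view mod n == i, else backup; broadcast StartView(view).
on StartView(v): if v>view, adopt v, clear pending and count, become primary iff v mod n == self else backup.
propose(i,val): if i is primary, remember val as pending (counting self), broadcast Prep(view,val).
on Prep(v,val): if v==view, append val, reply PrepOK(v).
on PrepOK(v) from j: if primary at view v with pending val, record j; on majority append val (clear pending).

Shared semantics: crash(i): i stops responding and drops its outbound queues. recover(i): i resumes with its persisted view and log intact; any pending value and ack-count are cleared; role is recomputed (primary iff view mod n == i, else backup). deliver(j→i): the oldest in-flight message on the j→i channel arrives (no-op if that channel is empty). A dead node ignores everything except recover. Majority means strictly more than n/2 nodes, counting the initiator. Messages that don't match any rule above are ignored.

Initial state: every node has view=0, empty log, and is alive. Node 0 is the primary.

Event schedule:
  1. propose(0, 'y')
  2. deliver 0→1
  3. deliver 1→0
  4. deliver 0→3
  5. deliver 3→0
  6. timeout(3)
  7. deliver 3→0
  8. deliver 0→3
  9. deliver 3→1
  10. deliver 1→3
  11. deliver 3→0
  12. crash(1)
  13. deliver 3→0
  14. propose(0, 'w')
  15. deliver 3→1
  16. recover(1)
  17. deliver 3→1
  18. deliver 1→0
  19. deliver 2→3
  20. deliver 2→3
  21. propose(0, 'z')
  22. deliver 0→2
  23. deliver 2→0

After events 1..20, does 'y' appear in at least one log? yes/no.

after 1 — propose(0,'y'): ·
after 2 — deliver 0→1: n1:back/v0/[y]
after 3 — deliver 1→0: ·
after 4 — deliver 0→3: n3:back/v0/[y]
after 5 — deliver 3→0: n0:prim/v0/[y]
after 6 — timeout(3): n3:back/v1/[y]
after 7 — deliver 3→0: n0:back/v1/[y]
after 8 — deliver 0→3: ·
after 9 — deliver 3→1: n1:prim/v1/[y]
after 10 — deliver 1→3: ·
after 11 — deliver 3→0: ·
after 12 — crash(1): n1:✗prim/v1/[y]
after 13 — deliver 3→0: ·
after 14 — propose(0,'w'): ·
after 15 — deliver 3→1: ·
after 16 — recover(1): n1:prim/v1/[y]
after 17 — deliver 3→1: ·
after 18 — deliver 1→0: ·
after 19 — deliver 2→3: ·
after 20 — deliver 2→3: ·

yes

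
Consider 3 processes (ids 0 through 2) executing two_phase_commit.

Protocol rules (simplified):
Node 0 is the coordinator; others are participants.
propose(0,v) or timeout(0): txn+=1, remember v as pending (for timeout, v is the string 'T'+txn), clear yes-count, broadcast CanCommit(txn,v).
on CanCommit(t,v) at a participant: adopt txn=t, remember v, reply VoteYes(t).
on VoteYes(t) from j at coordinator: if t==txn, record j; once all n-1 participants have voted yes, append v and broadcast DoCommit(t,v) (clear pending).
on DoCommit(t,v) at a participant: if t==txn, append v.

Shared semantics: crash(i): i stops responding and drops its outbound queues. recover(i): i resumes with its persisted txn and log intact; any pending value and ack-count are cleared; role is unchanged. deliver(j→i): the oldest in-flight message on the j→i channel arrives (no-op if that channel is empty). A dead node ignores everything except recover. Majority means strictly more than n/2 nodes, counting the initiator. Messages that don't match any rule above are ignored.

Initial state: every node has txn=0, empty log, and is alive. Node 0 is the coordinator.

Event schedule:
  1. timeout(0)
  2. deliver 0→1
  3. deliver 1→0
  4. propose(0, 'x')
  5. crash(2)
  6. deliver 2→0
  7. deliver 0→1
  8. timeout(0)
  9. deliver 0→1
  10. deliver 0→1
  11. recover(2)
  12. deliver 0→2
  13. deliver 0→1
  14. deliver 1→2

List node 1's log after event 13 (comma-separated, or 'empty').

empty

[1] timeout(0) → N0(coor t1 [-])
[2] deliver 0→1 → N1(part t1 [-])
[3] deliver 1→0 → ∅
[4] propose(0,'x') → N0(coor t2 [-])
[5] crash(2) → N2(✗part t0 [-])
[6] deliver 2→0 → ∅
[7] deliver 0→1 → N1(part t2 [-])
[8] timeout(0) → N0(coor t3 [-])
[9] deliver 0→1 → N1(part t3 [-])
[10] deliver 0→1 → ∅
[11] recover(2) → N2(part t0 [-])
[12] deliver 0→2 → N2(part t1 [-])
[13] deliver 0→1 → ∅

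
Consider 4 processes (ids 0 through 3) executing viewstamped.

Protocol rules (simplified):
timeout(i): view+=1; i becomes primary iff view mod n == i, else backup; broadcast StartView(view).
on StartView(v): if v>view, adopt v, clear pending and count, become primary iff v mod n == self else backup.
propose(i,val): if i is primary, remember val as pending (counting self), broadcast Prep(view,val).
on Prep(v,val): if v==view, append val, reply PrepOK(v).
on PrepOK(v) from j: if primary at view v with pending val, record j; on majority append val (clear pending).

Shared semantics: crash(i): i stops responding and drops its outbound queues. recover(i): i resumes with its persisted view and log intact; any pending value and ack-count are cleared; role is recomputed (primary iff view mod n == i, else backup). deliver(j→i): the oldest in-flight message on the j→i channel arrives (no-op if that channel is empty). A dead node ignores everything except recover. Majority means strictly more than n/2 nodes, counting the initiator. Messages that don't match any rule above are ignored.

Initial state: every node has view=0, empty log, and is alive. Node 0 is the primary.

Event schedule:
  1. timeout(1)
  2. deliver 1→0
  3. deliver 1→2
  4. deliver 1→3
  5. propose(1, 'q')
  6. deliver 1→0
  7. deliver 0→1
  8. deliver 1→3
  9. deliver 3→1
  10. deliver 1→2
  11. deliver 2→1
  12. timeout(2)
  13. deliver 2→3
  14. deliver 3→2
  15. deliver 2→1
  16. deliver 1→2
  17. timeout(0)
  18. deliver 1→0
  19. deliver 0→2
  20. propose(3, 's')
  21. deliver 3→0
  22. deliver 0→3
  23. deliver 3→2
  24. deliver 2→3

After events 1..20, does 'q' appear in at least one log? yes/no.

yes

[1] timeout(1) → N1(prim v1 [-])
[2] deliver 1→0 → N0(back v1 [-])
[3] deliver 1→2 → N2(back v1 [-])
[4] deliver 1→3 → N3(back v1 [-])
[5] propose(1,'q') → ∅
[6] deliver 1→0 → N0(back v1 [q])
[7] deliver 0→1 → ∅
[8] deliver 1→3 → N3(back v1 [q])
[9] deliver 3→1 → N1(prim v1 [q])
[10] deliver 1→2 → N2(back v1 [q])
[11] deliver 2→1 → ∅
[12] timeout(2) → N2(prim v2 [q])
[13] deliver 2→3 → N3(back v2 [q])
[14] deliver 3→2 → ∅
[15] deliver 2→1 → N1(back v2 [q])
[16] deliver 1→2 → ∅
[17] timeout(0) → N0(back v2 [q])
[18] deliver 1→0 → ∅
[19] deliver 0→2 → ∅
[20] propose(3,'s') → ∅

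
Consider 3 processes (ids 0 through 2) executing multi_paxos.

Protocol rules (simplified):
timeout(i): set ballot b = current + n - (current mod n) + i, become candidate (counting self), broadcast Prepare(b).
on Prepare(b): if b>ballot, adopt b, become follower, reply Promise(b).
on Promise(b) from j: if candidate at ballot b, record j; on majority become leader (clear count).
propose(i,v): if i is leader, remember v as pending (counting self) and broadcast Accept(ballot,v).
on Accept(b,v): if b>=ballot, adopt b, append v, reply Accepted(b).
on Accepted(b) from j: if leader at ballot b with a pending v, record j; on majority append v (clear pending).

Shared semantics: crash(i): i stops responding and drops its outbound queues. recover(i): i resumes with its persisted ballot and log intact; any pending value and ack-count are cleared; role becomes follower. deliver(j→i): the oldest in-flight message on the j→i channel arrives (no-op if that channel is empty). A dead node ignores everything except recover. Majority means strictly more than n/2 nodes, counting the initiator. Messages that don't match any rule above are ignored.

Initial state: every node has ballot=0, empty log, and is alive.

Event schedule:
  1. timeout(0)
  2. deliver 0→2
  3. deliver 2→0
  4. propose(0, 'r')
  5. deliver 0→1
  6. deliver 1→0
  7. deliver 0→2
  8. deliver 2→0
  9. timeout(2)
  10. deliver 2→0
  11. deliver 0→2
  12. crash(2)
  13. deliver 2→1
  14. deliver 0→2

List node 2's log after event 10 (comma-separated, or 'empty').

r

step 1 timeout(0): 0={cand,b=3,log=-}
step 2 deliver 0→2: 2={foll,b=3,log=-}
step 3 deliver 2→0: 0={lead,b=3,log=-}
step 4 propose(0,'r'): —
step 5 deliver 0→1: 1={foll,b=3,log=-}
step 6 deliver 1→0: —
step 7 deliver 0→2: 2={foll,b=3,log=r}
step 8 deliver 2→0: 0={lead,b=3,log=r}
step 9 timeout(2): 2={cand,b=8,log=r}
step 10 deliver 2→0: 0={foll,b=8,log=r}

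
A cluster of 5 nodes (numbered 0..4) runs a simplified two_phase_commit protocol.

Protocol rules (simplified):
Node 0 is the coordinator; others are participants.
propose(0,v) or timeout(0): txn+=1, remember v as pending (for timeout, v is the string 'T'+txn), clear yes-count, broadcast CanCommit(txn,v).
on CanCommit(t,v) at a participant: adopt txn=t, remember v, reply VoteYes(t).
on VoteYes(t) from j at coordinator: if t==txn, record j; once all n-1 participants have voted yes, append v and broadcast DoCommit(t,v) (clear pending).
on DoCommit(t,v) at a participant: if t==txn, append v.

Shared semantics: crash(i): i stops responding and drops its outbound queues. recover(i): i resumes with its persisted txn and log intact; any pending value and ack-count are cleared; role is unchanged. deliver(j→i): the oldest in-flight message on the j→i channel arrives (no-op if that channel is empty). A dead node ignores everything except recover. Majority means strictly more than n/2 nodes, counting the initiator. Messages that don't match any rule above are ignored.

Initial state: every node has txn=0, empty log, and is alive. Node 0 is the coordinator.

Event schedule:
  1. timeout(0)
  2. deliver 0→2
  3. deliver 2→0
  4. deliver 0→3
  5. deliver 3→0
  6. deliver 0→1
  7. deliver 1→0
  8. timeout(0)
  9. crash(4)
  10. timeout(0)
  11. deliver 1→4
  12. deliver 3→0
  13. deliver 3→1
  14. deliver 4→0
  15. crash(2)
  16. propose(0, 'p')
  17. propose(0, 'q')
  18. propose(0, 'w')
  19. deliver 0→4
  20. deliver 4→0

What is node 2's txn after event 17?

1. timeout(0):  <0:coor t1 ->
2. deliver 0→2:  <2:part t1 ->
3. deliver 2→0:  nop
4. deliver 0→3:  <3:part t1 ->
5. deliver 3→0:  nop
6. deliver 0→1:  <1:part t1 ->
7. deliver 1→0:  nop
8. timeout(0):  <0:coor t2 ->
9. crash(4):  <4:✗part t0 ->
10. timeout(0):  <0:coor t3 ->
11. deliver 1→4:  nop
12. deliver 3→0:  nop
13. deliver 3→1:  nop
14. deliver 4→0:  nop
15. crash(2):  <2:✗part t1 ->
16. propose(0,'p'):  <0:coor t4 ->
17. propose(0,'q'):  <0:coor t5 ->

1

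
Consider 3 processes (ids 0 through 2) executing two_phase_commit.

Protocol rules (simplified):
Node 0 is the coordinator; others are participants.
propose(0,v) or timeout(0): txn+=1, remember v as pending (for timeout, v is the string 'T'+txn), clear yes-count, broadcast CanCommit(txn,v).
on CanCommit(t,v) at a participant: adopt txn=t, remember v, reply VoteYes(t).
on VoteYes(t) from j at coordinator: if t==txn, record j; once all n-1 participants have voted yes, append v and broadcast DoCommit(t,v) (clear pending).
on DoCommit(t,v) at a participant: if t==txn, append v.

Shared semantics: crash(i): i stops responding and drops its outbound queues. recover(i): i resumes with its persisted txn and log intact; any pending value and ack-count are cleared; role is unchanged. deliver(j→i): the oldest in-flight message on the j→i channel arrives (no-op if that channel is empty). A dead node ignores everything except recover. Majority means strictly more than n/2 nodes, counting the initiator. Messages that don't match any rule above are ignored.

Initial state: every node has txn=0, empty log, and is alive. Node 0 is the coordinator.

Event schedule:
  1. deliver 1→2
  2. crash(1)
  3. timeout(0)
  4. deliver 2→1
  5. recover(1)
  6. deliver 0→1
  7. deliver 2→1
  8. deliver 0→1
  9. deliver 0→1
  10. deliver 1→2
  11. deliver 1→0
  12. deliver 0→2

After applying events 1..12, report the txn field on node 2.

1. deliver 1→2:  nop
2. crash(1):  <1:✗part t0 ->
3. timeout(0):  <0:coor t1 ->
4. deliver 2→1:  nop
5. recover(1):  <1:part t0 ->
6. deliver 0→1:  <1:part t1 ->
7. deliver 2→1:  nop
8. deliver 0→1:  nop
9. deliver 0→1:  nop
10. deliver 1→2:  nop
11. deliver 1→0:  nop
12. deliver 0→2:  <2:part t1 ->

1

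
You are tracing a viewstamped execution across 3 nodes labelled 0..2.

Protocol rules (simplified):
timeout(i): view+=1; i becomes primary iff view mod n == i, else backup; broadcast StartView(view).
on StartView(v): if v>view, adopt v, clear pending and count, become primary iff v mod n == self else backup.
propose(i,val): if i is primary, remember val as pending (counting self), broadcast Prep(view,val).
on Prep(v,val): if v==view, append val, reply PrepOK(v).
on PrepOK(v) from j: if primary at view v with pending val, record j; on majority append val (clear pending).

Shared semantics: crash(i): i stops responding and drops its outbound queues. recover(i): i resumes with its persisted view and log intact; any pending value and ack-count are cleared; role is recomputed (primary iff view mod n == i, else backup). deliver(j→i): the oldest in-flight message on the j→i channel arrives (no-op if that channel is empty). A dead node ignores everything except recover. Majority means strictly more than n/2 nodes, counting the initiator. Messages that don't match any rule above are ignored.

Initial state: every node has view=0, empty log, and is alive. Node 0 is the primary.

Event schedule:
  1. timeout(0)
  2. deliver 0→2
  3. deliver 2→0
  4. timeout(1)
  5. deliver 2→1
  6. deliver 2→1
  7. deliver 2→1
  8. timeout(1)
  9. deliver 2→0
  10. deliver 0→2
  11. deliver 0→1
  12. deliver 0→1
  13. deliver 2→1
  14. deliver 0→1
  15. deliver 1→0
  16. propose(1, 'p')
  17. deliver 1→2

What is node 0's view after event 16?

1

[1] timeout(0) → N0(back v1 [-])
[2] deliver 0→2 → N2(back v1 [-])
[3] deliver 2→0 → ∅
[4] timeout(1) → N1(prim v1 [-])
[5] deliver 2→1 → ∅
[6] deliver 2→1 → ∅
[7] deliver 2→1 → ∅
[8] timeout(1) → N1(back v2 [-])
[9] deliver 2→0 → ∅
[10] deliver 0→2 → ∅
[11] deliver 0→1 → ∅
[12] deliver 0→1 → ∅
[13] deliver 2→1 → ∅
[14] deliver 0→1 → ∅
[15] deliver 1→0 → ∅
[16] propose(1,'p') → ∅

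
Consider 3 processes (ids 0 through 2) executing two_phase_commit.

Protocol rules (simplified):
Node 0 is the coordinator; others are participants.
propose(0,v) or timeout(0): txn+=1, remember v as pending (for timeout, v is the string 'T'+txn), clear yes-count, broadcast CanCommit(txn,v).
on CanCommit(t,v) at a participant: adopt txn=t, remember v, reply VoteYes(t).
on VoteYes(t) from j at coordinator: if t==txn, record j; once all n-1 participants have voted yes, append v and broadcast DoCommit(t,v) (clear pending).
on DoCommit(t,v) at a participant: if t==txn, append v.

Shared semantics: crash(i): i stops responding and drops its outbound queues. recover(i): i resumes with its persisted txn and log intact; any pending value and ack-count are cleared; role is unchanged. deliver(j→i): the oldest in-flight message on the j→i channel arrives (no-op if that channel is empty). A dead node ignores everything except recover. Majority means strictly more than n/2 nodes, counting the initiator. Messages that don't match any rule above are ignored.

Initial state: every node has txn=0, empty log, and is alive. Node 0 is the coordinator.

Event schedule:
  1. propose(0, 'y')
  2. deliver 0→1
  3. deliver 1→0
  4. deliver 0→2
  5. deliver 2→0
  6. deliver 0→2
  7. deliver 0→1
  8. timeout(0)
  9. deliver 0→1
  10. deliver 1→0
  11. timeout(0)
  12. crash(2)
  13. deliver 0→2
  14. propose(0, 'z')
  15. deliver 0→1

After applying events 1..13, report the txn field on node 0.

3

after 1 — propose(0,'y'): n0:coor/t1/[-]
after 2 — deliver 0→1: n1:part/t1/[-]
after 3 — deliver 1→0: ·
after 4 — deliver 0→2: n2:part/t1/[-]
after 5 — deliver 2→0: n0:coor/t1/[y]
after 6 — deliver 0→2: n2:part/t1/[y]
after 7 — deliver 0→1: n1:part/t1/[y]
after 8 — timeout(0): n0:coor/t2/[y]
after 9 — deliver 0→1: n1:part/t2/[y]
after 10 — deliver 1→0: ·
after 11 — timeout(0): n0:coor/t3/[y]
after 12 — crash(2): n2:✗part/t1/[y]
after 13 — deliver 0→2: ·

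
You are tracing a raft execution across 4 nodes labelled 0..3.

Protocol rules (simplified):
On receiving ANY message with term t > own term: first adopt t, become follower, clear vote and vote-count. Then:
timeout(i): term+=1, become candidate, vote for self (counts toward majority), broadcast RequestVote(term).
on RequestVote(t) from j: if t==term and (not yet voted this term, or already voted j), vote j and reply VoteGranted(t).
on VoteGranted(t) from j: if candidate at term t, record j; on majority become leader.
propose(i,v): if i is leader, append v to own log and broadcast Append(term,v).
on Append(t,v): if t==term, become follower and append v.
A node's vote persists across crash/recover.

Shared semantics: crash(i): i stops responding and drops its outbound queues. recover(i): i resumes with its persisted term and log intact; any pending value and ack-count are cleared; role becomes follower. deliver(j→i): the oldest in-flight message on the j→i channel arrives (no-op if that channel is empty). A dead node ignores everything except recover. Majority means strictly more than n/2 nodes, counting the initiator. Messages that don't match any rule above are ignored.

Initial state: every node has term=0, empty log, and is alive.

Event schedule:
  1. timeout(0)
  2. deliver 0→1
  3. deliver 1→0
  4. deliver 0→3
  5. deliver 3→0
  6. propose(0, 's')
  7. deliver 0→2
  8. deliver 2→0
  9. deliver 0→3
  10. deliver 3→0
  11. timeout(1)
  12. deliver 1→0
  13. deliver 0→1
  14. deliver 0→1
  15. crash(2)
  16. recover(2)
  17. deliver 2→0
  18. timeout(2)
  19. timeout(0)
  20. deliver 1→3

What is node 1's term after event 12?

2

[1] timeout(0) → N0(cand t1 [-])
[2] deliver 0→1 → N1(foll t1 [-])
[3] deliver 1→0 → ∅
[4] deliver 0→3 → N3(foll t1 [-])
[5] deliver 3→0 → N0(lead t1 [-])
[6] propose(0,'s') → N0(lead t1 [s])
[7] deliver 0→2 → N2(foll t1 [-])
[8] deliver 2→0 → ∅
[9] deliver 0→3 → N3(foll t1 [s])
[10] deliver 3→0 → ∅
[11] timeout(1) → N1(cand t2 [-])
[12] deliver 1→0 → N0(foll t2 [s])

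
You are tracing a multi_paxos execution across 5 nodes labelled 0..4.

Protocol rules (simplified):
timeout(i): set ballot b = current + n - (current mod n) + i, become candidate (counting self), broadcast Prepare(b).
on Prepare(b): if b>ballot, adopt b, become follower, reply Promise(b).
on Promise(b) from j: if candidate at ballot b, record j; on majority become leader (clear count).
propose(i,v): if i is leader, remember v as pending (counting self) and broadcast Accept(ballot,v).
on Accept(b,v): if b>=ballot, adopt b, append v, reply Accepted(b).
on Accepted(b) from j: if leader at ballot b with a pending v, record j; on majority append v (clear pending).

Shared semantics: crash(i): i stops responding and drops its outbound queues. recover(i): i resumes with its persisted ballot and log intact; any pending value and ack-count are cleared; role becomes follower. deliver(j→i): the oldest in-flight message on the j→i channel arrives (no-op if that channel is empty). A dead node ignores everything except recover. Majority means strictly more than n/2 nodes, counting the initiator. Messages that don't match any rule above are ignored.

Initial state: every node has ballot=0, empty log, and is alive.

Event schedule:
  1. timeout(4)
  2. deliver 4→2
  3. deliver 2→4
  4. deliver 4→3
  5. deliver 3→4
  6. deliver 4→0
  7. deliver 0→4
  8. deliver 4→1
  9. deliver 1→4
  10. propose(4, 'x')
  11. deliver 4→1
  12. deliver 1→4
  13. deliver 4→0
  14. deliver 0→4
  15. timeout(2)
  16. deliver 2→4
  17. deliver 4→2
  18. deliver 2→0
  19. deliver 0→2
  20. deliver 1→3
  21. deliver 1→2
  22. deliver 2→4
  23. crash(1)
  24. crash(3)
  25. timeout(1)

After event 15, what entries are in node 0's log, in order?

x

[1] timeout(4) → N4(cand b9 [-])
[2] deliver 4→2 → N2(foll b9 [-])
[3] deliver 2→4 → ∅
[4] deliver 4→3 → N3(foll b9 [-])
[5] deliver 3→4 → N4(lead b9 [-])
[6] deliver 4→0 → N0(foll b9 [-])
[7] deliver 0→4 → ∅
[8] deliver 4→1 → N1(foll b9 [-])
[9] deliver 1→4 → ∅
[10] propose(4,'x') → ∅
[11] deliver 4→1 → N1(foll b9 [x])
[12] deliver 1→4 → ∅
[13] deliver 4→0 → N0(foll b9 [x])
[14] deliver 0→4 → N4(lead b9 [x])
[15] timeout(2) → N2(cand b12 [-])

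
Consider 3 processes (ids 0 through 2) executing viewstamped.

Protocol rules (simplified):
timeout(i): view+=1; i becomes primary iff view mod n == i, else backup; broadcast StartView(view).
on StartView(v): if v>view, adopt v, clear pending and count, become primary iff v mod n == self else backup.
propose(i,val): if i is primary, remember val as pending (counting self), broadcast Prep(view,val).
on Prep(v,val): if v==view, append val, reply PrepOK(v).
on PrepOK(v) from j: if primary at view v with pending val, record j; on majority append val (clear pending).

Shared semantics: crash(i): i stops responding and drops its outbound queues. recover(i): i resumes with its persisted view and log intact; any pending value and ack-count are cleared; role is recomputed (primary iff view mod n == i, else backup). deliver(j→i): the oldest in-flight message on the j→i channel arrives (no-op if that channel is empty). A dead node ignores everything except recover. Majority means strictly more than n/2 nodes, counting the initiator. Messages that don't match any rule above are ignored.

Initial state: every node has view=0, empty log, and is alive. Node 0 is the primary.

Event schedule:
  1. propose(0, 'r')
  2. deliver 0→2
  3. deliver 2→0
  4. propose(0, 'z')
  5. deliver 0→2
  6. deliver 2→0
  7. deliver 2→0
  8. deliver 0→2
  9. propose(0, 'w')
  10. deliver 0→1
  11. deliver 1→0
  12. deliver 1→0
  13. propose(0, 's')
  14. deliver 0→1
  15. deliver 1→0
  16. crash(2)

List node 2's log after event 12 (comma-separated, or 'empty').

after 1 — propose(0,'r'): ·
after 2 — deliver 0→2: n2:back/v0/[r]
after 3 — deliver 2→0: n0:prim/v0/[r]
after 4 — propose(0,'z'): ·
after 5 — deliver 0→2: n2:back/v0/[r,z]
after 6 — deliver 2→0: n0:prim/v0/[r,z]
after 7 — deliver 2→0: ·
after 8 — deliver 0→2: ·
after 9 — propose(0,'w'): ·
after 10 — deliver 0→1: n1:back/v0/[r]
after 11 — deliver 1→0: n0:prim/v0/[r,z,w]
after 12 — deliver 1→0: ·

r,z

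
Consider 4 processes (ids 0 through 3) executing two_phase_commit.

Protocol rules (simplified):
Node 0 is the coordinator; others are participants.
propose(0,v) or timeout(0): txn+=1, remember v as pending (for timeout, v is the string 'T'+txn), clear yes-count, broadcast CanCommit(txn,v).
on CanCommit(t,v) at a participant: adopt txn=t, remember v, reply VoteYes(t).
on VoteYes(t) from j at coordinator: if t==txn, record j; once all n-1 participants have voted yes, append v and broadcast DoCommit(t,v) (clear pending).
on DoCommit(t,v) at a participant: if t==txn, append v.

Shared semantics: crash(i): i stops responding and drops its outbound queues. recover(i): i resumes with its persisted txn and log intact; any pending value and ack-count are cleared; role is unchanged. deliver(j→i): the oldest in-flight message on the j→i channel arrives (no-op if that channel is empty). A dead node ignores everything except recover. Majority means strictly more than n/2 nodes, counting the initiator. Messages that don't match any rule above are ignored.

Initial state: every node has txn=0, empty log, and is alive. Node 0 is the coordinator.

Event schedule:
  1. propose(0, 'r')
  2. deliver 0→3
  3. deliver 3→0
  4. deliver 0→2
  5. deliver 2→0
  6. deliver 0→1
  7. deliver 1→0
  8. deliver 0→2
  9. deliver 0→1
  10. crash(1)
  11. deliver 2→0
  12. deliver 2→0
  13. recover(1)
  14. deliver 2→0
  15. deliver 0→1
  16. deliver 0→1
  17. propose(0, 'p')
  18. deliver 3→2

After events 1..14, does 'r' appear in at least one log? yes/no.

yes

step 1 propose(0,'r'): 0={coor,t=1,log=-}
step 2 deliver 0→3: 3={part,t=1,log=-}
step 3 deliver 3→0: —
step 4 deliver 0→2: 2={part,t=1,log=-}
step 5 deliver 2→0: —
step 6 deliver 0→1: 1={part,t=1,log=-}
step 7 deliver 1→0: 0={coor,t=1,log=r}
step 8 deliver 0→2: 2={part,t=1,log=r}
step 9 deliver 0→1: 1={part,t=1,log=r}
step 10 crash(1): 1={✗part,t=1,log=r}
step 11 deliver 2→0: —
step 12 deliver 2→0: —
step 13 recover(1): 1={part,t=1,log=r}
step 14 deliver 2→0: —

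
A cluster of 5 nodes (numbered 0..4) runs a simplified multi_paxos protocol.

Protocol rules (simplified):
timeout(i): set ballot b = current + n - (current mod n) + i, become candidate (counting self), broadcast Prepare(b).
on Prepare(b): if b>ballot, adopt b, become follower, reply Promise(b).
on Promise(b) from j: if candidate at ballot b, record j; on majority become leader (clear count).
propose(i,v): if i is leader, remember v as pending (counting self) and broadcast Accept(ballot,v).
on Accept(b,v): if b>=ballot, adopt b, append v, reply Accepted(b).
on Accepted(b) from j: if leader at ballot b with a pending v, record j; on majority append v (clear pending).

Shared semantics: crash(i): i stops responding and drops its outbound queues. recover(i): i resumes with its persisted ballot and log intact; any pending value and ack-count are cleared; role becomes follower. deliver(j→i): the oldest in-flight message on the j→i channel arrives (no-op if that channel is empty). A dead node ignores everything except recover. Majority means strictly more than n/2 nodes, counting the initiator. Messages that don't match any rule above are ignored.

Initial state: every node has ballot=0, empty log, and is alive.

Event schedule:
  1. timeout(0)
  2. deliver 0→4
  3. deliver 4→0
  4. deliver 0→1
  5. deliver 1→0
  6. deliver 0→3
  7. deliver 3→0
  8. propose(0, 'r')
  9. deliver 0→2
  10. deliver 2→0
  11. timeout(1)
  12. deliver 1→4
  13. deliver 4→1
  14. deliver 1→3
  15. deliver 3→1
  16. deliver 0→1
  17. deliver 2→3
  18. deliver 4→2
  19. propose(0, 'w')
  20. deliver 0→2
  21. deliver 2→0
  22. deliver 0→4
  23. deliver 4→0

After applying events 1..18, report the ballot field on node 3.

11

e1 timeout(0): 0[cand,b=5,-]
e2 deliver 0→4: 4[foll,b=5,-]
e3 deliver 4→0: ·
e4 deliver 0→1: 1[foll,b=5,-]
e5 deliver 1→0: 0[lead,b=5,-]
e6 deliver 0→3: 3[foll,b=5,-]
e7 deliver 3→0: ·
e8 propose(0,'r'): ·
e9 deliver 0→2: 2[foll,b=5,-]
e10 deliver 2→0: ·
e11 timeout(1): 1[cand,b=11,-]
e12 deliver 1→4: 4[foll,b=11,-]
e13 deliver 4→1: ·
e14 deliver 1→3: 3[foll,b=11,-]
e15 deliver 3→1: 1[lead,b=11,-]
e16 deliver 0→1: ·
e17 deliver 2→3: ·
e18 deliver 4→2: ·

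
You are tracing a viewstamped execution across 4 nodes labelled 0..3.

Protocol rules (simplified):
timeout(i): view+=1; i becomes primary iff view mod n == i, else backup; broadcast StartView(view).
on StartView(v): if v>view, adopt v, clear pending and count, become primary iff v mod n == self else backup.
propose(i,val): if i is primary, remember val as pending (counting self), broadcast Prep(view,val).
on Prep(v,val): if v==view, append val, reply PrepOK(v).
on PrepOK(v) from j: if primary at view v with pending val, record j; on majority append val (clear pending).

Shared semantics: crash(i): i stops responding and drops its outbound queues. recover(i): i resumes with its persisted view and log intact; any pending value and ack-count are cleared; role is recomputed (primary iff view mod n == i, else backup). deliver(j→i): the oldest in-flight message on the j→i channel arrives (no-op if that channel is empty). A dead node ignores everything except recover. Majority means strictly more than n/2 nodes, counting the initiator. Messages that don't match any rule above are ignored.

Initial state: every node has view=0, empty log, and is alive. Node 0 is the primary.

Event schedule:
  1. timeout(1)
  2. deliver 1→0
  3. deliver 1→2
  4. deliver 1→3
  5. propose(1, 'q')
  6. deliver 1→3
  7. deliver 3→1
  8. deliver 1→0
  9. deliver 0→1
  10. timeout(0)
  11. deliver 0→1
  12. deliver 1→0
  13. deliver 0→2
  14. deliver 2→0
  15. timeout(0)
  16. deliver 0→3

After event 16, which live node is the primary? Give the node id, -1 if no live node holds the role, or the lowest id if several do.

[1] timeout(1) → N1(prim v1 [-])
[2] deliver 1→0 → N0(back v1 [-])
[3] deliver 1→2 → N2(back v1 [-])
[4] deliver 1→3 → N3(back v1 [-])
[5] propose(1,'q') → ∅
[6] deliver 1→3 → N3(back v1 [q])
[7] deliver 3→1 → ∅
[8] deliver 1→0 → N0(back v1 [q])
[9] deliver 0→1 → N1(prim v1 [q])
[10] timeout(0) → N0(back v2 [q])
[11] deliver 0→1 → N1(back v2 [q])
[12] deliver 1→0 → ∅
[13] deliver 0→2 → N2(prim v2 [-])
[14] deliver 2→0 → ∅
[15] timeout(0) → N0(back v3 [q])
[16] deliver 0→3 → N3(back v2 [q])

2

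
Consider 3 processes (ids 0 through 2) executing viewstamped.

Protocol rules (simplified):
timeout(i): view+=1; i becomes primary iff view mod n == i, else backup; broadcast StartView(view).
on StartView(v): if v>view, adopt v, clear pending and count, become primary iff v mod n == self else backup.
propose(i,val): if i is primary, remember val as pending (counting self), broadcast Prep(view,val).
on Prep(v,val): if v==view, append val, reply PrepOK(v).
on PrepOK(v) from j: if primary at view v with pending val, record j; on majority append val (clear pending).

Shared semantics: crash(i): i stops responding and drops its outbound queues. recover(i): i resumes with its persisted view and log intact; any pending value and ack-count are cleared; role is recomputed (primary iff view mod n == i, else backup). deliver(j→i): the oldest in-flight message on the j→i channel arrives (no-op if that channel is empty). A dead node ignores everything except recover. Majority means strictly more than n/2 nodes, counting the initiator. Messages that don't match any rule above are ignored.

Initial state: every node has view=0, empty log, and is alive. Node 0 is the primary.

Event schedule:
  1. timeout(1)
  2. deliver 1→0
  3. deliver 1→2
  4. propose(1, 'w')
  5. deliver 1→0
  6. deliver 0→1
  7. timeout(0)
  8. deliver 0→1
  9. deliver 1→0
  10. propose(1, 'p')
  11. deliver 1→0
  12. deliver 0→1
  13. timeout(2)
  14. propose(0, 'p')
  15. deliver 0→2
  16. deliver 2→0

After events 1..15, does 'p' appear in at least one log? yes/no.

no

e1 timeout(1): 1[prim,v=1,-]
e2 deliver 1→0: 0[back,v=1,-]
e3 deliver 1→2: 2[back,v=1,-]
e4 propose(1,'w'): ·
e5 deliver 1→0: 0[back,v=1,w]
e6 deliver 0→1: 1[prim,v=1,w]
e7 timeout(0): 0[back,v=2,w]
e8 deliver 0→1: 1[back,v=2,w]
e9 deliver 1→0: ·
e10 propose(1,'p'): ·
e11 deliver 1→0: ·
e12 deliver 0→1: ·
e13 timeout(2): 2[prim,v=2,-]
e14 propose(0,'p'): ·
e15 deliver 0→2: ·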